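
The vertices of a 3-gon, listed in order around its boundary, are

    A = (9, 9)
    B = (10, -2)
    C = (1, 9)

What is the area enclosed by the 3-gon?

44

A→B: (9)(-2) − (10)(9) = -108
B→C: (10)(9) − (1)(-2) = 92
C→A: (1)(9) − (9)(9) = -72
Σ = -88
Area = |Σ|/2 = 44.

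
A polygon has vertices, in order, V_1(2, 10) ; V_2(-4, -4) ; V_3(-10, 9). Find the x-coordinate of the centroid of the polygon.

-4

Apply the surveyor's formula. First the cross-terms c_i = x_i·y_{i+1} − x_{i+1}·y_i:
  32, -76, -118  ⇒  2A = -162, A = -81.
Then Σ (x_i + x_{i+1})·c_i = 1944, so x̄ = 1944 / (6·(-81)) = -4.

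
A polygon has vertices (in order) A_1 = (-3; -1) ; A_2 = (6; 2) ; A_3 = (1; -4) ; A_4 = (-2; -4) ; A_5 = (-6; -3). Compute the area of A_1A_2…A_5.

Apply the surveyor's formula: 2A = Σ (x_i·y_{i+1} − x_{i+1}·y_i), indices taken mod 5.
Σ = (0) + (-26) + (-12) + (-18) + (-3) = -59
Area = |Σ|/2 = 29.5.

29.5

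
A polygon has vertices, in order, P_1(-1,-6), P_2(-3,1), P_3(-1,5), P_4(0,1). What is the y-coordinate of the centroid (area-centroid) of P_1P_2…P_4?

Apply the shoelace formula. First the cross-terms c_i = x_i·y_{i+1} − x_{i+1}·y_i:
  -19, -14, -1, 1  ⇒  2A = -33, A = -16.5.
Then Σ (y_i + y_{i+1})·c_i = 0, so ȳ = 0 / (6·(-16.5)) = 0.

0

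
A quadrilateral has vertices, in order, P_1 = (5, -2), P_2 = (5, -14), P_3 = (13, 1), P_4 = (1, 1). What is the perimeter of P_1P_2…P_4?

46

|P_1P_2| = √((0)² + (-12)²) = √144 = 12
|P_2P_3| = √((8)² + (15)²) = √289 = 17
|P_3P_4| = √((-12)² + (0)²) = √144 = 12
|P_4P_1| = √((4)² + (-3)²) = √25 = 5
Perimeter = 12 + 17 + 12 + 5 = 46.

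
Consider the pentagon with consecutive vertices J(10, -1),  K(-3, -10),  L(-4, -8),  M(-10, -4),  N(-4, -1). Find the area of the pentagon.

Cross-terms: -103, -16, -64, -6, 14  ⇒  Σ = -175
Area = |Σ|/2 = 87.5.

87.5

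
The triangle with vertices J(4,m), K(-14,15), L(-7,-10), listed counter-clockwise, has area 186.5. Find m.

The doubled signed area Σ (x_i y_{i+1} − x_{i+1} y_i) is linear in m.
With m=0 it equals 345; the coefficient of m is 7 (from the two edges through J).
So 7·m + 345 = 2·186.5 = 373 ⇒ m = 4.

4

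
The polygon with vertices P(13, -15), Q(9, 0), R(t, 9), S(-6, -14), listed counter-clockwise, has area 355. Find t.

Write out the shoelace sum; only the two edges meeting at R involve t:
2·Area = [(9·9 − t·0) + (t·(-14) − (-6)·9)] + 407
       = -14·t + 542 = 710
⇒ t = -12.

-12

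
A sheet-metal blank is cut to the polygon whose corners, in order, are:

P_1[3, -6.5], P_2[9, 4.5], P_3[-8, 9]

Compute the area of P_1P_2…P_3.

107

Cross-terms: 72, 117, 25  ⇒  Σ = 214
Area = |Σ|/2 = 107.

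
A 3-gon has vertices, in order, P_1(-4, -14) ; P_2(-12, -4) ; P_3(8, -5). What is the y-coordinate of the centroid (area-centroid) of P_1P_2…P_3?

-23/3

Apply the shoelace formula. First the cross-terms c_i = x_i·y_{i+1} − x_{i+1}·y_i:
  -152, 92, -132  ⇒  2A = -192, A = -96.
Then Σ (y_i + y_{i+1})·c_i = 4416, so ȳ = 4416 / (6·(-96)) = -23/3.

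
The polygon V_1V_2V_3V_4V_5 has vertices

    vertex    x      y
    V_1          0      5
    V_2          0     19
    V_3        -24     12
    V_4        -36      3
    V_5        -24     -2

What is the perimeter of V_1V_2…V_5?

92

|V_1V_2| = √((0)² + (14)²) = √196 = 14
|V_2V_3| = √((-24)² + (-7)²) = √625 = 25
|V_3V_4| = √((-12)² + (-9)²) = √225 = 15
|V_4V_5| = √((12)² + (-5)²) = √169 = 13
|V_5V_1| = √((24)² + (7)²) = √625 = 25
Perimeter = 14 + 25 + 15 + 13 + 25 = 92.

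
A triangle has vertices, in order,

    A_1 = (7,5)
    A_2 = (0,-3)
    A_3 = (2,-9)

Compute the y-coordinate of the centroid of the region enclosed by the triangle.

-7/3

Apply the surveyor's formula. First the cross-terms c_i = x_i·y_{i+1} − x_{i+1}·y_i:
  -21, 6, 73  ⇒  2A = 58, A = 29.
Then Σ (y_i + y_{i+1})·c_i = -406, so ȳ = -406 / (6·29) = -7/3.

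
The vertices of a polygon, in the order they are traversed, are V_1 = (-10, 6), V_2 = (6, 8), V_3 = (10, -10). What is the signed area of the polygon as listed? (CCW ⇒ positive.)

-148

Apply the shoelace formula: 2A = Σ (x_i·y_{i+1} − x_{i+1}·y_i), indices taken mod 3.
Σ = (-116) + (-140) + (-40) = -296
Signed area = Σ/2 = -148 (negative ⇒ clockwise traversal).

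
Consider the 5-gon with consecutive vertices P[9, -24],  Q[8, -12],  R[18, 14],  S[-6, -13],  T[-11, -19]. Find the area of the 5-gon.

334

P→Q: (9)(-12) − (8)(-24) = 84
Q→R: (8)(14) − (18)(-12) = 328
R→S: (18)(-13) − (-6)(14) = -150
S→T: (-6)(-19) − (-11)(-13) = -29
T→P: (-11)(-24) − (9)(-19) = 435
Σ = 668
Area = |Σ|/2 = 334.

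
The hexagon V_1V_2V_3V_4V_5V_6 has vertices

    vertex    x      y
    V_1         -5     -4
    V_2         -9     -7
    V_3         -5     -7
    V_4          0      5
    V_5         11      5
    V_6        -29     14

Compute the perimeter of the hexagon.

104

|V_1V_2| = √((-4)² + (-3)²) = √25 = 5
|V_2V_3| = √((4)² + (0)²) = √16 = 4
|V_3V_4| = √((5)² + (12)²) = √169 = 13
|V_4V_5| = √((11)² + (0)²) = √121 = 11
|V_5V_6| = √((-40)² + (9)²) = √1681 = 41
|V_6V_1| = √((24)² + (-18)²) = √900 = 30
Perimeter = 5 + 4 + 13 + 11 + 41 + 30 = 104.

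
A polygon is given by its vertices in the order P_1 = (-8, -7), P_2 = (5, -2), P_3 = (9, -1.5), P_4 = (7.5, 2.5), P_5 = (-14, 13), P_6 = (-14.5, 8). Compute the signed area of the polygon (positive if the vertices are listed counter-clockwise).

234.875

Σ = (51) + (10.5) + (33.75) + (132.5) + (76.5) + (165.5) = 469.75
Signed area = Σ/2 = 234.875 (positive ⇒ counter-clockwise traversal).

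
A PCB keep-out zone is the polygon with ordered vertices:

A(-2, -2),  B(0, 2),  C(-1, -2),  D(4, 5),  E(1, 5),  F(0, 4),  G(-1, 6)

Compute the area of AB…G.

Apply the surveyor's formula: 2A = Σ (x_i·y_{i+1} − x_{i+1}·y_i), indices taken mod 7.
Cross-terms: -4, 2, 3, 15, 4, 4, 14  ⇒  Σ = 38
Area = |Σ|/2 = 19.

19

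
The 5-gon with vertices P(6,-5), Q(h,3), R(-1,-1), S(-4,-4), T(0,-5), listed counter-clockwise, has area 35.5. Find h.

0

Write out the shoelace sum; only the two edges meeting at Q involve h:
2·Area = [(6·3 − h·(-5)) + (h·(-1) − (-1)·3)] + 50
       = 4·h + 71 = 71
⇒ h = 0.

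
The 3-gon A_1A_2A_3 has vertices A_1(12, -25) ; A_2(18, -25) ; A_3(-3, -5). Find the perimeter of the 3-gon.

|A_1A_2| = √((6)² + (0)²) = √36 = 6
|A_2A_3| = √((-21)² + (20)²) = √841 = 29
|A_3A_1| = √((15)² + (-20)²) = √625 = 25
Perimeter = 6 + 29 + 25 = 60.

60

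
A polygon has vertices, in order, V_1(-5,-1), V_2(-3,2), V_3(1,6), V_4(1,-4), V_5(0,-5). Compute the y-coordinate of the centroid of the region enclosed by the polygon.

Apply the shoelace formula. First the cross-terms c_i = x_i·y_{i+1} − x_{i+1}·y_i:
  -13, -20, -10, -5, -25  ⇒  2A = -73, A = -36.5.
Then Σ (y_i + y_{i+1})·c_i = 2, so ȳ = 2 / (6·(-36.5)) = -2/219.

-2/219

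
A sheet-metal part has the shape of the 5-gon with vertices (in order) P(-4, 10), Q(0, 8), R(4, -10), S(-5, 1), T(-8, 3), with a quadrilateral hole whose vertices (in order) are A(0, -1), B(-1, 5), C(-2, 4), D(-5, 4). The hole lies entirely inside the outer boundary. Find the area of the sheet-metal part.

Outer boundary:
Σ = (-32) + (-32) + (-46) + (-7) + (-68) = -185
Area = |Σ|/2 = 92.5.
Hole:
Apply Gauss's area formula: 2A = Σ (x_i·y_{i+1} − x_{i+1}·y_i), indices taken mod 4.
Cross-terms: -1, 6, 12, 5  ⇒  Σ = 22
Area = |Σ|/2 = 11.
Net area = 92.5 − 11 = 81.5.

81.5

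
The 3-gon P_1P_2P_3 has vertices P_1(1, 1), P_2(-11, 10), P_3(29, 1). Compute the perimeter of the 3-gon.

|P_1P_2| = √((-12)² + (9)²) = √225 = 15
|P_2P_3| = √((40)² + (-9)²) = √1681 = 41
|P_3P_1| = √((-28)² + (0)²) = √784 = 28
Perimeter = 15 + 41 + 28 = 84.

84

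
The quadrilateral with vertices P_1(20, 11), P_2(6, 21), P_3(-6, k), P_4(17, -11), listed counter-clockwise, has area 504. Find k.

Write out the shoelace sum; only the two edges meeting at P_3 involve k:
2·Area = [(6·k − (-6)·21) + ((-6)·(-11) − 17·k)] + 761
       = -11·k + 953 = 1008
⇒ k = -5.

-5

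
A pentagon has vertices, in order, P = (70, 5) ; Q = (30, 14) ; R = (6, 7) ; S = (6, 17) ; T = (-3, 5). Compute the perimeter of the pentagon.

|PQ| = √((-40)² + (9)²) = √1681 = 41
|QR| = √((-24)² + (-7)²) = √625 = 25
|RS| = √((0)² + (10)²) = √100 = 10
|ST| = √((-9)² + (-12)²) = √225 = 15
|TP| = √((73)² + (0)²) = √5329 = 73
Perimeter = 41 + 25 + 10 + 15 + 73 = 164.

164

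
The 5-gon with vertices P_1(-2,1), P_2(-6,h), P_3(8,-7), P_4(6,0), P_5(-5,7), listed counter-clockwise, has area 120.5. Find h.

-10

The doubled signed area Σ (x_i y_{i+1} − x_{i+1} y_i) is linear in h.
With h=0 it equals 141; the coefficient of h is -10 (from the two edges through P_2).
So -10·h + 141 = 2·120.5 = 241 ⇒ h = -10.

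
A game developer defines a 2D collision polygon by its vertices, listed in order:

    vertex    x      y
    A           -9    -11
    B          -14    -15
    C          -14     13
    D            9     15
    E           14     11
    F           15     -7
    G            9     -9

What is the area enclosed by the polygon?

Apply the surveyor's formula: 2A = Σ (x_i·y_{i+1} − x_{i+1}·y_i), indices taken mod 7.
Σ = (-19) + (-392) + (-327) + (-111) + (-263) + (-72) + (-180) = -1364
Area = |Σ|/2 = 682.

682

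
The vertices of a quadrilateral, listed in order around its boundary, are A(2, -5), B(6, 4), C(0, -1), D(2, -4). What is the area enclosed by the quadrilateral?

Apply the surveyor's formula: 2A = Σ (x_i·y_{i+1} − x_{i+1}·y_i), indices taken mod 4.
Σ = (38) + (-6) + (2) + (-2) = 32
Area = |Σ|/2 = 16.

16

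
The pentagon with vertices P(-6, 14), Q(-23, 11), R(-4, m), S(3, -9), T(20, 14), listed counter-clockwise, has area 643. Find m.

-14

The doubled signed area Σ (x_i y_{i+1} − x_{i+1} y_i) is linear in m.
With m=0 it equals 922; the coefficient of m is -26 (from the two edges through R).
So -26·m + 922 = 2·643 = 1286 ⇒ m = -14.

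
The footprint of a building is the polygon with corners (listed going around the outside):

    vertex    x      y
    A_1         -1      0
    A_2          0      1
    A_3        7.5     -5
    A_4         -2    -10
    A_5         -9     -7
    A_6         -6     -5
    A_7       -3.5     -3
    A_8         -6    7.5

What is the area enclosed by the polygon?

101.375

Σ = (-1) + (-7.5) + (-85) + (-76) + (3) + (0.5) + (-44.25) + (7.5) = -202.75
Area = |Σ|/2 = 101.375.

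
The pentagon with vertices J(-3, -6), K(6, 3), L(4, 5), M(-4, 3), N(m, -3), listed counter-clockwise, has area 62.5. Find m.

The doubled signed area Σ (x_i y_{i+1} − x_{i+1} y_i) is linear in m.
With m=0 it equals 80; the coefficient of m is -9 (from the two edges through N).
So -9·m + 80 = 2·62.5 = 125 ⇒ m = -5.

-5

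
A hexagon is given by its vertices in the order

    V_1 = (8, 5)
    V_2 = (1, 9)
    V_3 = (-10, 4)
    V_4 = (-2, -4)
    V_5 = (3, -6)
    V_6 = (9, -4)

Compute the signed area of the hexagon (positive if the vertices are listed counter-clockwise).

176

Apply the shoelace formula: 2A = Σ (x_i·y_{i+1} − x_{i+1}·y_i), indices taken mod 6.
V_1→V_2: (8)(9) − (1)(5) = 67
V_2→V_3: (1)(4) − (-10)(9) = 94
V_3→V_4: (-10)(-4) − (-2)(4) = 48
V_4→V_5: (-2)(-6) − (3)(-4) = 24
V_5→V_6: (3)(-4) − (9)(-6) = 42
V_6→V_1: (9)(5) − (8)(-4) = 77
Σ = 352
Signed area = Σ/2 = 176 (positive ⇒ counter-clockwise traversal).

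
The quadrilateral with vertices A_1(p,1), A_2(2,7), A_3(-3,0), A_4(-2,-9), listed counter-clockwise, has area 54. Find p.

The doubled signed area Σ (x_i y_{i+1} − x_{i+1} y_i) is linear in p.
With p=0 it equals 44; the coefficient of p is 16 (from the two edges through A_1).
So 16·p + 44 = 2·54 = 108 ⇒ p = 4.

4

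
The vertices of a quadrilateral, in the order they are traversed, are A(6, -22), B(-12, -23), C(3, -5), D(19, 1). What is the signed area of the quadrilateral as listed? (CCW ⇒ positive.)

Apply the shoelace (surveyor's) formula: 2A = Σ (x_i·y_{i+1} − x_{i+1}·y_i), indices taken mod 4.
Cross-terms: -402, 129, 98, -424  ⇒  Σ = -599
Signed area = Σ/2 = -299.5 (negative ⇒ clockwise traversal).

-299.5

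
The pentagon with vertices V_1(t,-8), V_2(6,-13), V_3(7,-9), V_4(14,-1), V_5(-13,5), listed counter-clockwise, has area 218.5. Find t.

-4

The doubled signed area Σ (x_i y_{i+1} − x_{i+1} y_i) is linear in t.
With t=0 it equals 365; the coefficient of t is -18 (from the two edges through V_1).
So -18·t + 365 = 2·218.5 = 437 ⇒ t = -4.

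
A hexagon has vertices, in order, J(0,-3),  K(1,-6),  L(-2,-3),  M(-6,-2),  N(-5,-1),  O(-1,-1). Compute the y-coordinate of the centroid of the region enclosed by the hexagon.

Apply the surveyor's formula. First the cross-terms c_i = x_i·y_{i+1} − x_{i+1}·y_i:
  3, -15, -14, -4, 4, 3  ⇒  2A = -23, A = -11.5.
Then Σ (y_i + y_{i+1})·c_i = 170, so ȳ = 170 / (6·(-11.5)) = -170/69.

-170/69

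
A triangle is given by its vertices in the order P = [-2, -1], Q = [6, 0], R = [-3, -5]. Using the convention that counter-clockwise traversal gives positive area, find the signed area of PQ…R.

-15.5

Cross-terms: 6, -30, -7  ⇒  Σ = -31
Signed area = Σ/2 = -15.5 (negative ⇒ clockwise traversal).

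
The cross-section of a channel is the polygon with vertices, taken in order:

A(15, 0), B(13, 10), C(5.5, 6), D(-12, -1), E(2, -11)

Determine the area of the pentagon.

269.25

Apply the shoelace formula: 2A = Σ (x_i·y_{i+1} − x_{i+1}·y_i), indices taken mod 5.
Σ = (150) + (23) + (66.5) + (134) + (165) = 538.5
Area = |Σ|/2 = 269.25.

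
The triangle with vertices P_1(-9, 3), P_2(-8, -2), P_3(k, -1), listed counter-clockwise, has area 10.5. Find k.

Write out the shoelace sum; only the two edges meeting at P_3 involve k:
2·Area = [((-8)·(-1) − k·(-2)) + (k·3 − (-9)·(-1))] + 42
       = 5·k + 41 = 21
⇒ k = -4.

-4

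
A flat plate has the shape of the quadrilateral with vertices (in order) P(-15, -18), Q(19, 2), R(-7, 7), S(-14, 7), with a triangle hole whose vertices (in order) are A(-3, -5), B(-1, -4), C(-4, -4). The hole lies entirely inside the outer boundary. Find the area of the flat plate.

Outer boundary:
Apply the surveyor's formula: 2A = Σ (x_i·y_{i+1} − x_{i+1}·y_i), indices taken mod 4.
Σ = (312) + (147) + (49) + (357) = 865
Area = |Σ|/2 = 432.5.
Hole:
Apply the shoelace formula: 2A = Σ (x_i·y_{i+1} − x_{i+1}·y_i), indices taken mod 3.
A→B: (-3)(-4) − (-1)(-5) = 7
B→C: (-1)(-4) − (-4)(-4) = -12
C→A: (-4)(-5) − (-3)(-4) = 8
Σ = 3
Area = |Σ|/2 = 1.5.
Net area = 432.5 − 1.5 = 431.

431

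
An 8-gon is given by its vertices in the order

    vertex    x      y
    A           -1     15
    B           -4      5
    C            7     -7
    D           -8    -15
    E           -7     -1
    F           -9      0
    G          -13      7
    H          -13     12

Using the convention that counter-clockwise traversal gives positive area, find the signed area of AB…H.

Σ = (55) + (-7) + (-161) + (-97) + (-9) + (-63) + (-65) + (-183) = -530
Signed area = Σ/2 = -265 (negative ⇒ clockwise traversal).

-265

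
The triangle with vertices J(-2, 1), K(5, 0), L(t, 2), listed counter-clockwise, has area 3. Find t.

-3

Write out the shoelace sum; only the two edges meeting at L involve t:
2·Area = [(5·2 − t·0) + (t·1 − (-2)·2)] + -5
       = 1·t + 9 = 6
⇒ t = -3.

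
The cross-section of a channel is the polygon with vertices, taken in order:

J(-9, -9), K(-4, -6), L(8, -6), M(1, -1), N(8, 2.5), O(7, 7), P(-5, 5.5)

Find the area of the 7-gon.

152.5

J→K: (-9)(-6) − (-4)(-9) = 18
K→L: (-4)(-6) − (8)(-6) = 72
L→M: (8)(-1) − (1)(-6) = -2
M→N: (1)(2.5) − (8)(-1) = 10.5
N→O: (8)(7) − (7)(2.5) = 38.5
O→P: (7)(5.5) − (-5)(7) = 73.5
P→J: (-5)(-9) − (-9)(5.5) = 94.5
Σ = 305
Area = |Σ|/2 = 152.5.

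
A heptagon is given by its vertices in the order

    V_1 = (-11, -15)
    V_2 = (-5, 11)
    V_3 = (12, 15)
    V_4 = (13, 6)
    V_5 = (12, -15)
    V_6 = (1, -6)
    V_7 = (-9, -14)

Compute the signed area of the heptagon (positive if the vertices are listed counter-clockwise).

Apply the shoelace (surveyor's) formula: 2A = Σ (x_i·y_{i+1} − x_{i+1}·y_i), indices taken mod 7.
V_1→V_2: (-11)(11) − (-5)(-15) = -196
V_2→V_3: (-5)(15) − (12)(11) = -207
V_3→V_4: (12)(6) − (13)(15) = -123
V_4→V_5: (13)(-15) − (12)(6) = -267
V_5→V_6: (12)(-6) − (1)(-15) = -57
V_6→V_7: (1)(-14) − (-9)(-6) = -68
V_7→V_1: (-9)(-15) − (-11)(-14) = -19
Σ = -937
Signed area = Σ/2 = -468.5 (negative ⇒ clockwise traversal).

-468.5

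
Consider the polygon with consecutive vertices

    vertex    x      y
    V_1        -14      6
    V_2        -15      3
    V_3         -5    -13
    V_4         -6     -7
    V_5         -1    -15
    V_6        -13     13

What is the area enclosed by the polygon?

Σ = (48) + (210) + (-43) + (83) + (-208) + (104) = 194
Area = |Σ|/2 = 97.

97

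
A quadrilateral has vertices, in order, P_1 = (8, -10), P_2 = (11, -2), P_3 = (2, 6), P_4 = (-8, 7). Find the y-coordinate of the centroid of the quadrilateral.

-0.152

Apply Gauss's area formula. First the cross-terms c_i = x_i·y_{i+1} − x_{i+1}·y_i:
  94, 70, 62, 24  ⇒  2A = 250, A = 125.
Then Σ (y_i + y_{i+1})·c_i = -114, so ȳ = -114 / (6·125) = -0.152.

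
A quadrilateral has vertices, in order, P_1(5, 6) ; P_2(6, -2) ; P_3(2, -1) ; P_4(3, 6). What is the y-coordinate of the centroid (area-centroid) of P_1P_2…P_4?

Apply the shoelace (surveyor's) formula. First the cross-terms c_i = x_i·y_{i+1} − x_{i+1}·y_i:
  -46, -2, 15, -12  ⇒  2A = -45, A = -22.5.
Then Σ (y_i + y_{i+1})·c_i = -247, so ȳ = -247 / (6·(-22.5)) = 247/135.

247/135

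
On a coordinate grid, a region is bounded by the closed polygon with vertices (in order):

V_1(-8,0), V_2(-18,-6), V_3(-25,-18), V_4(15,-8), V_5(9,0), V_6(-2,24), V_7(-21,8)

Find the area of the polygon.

766

Apply the surveyor's formula: 2A = Σ (x_i·y_{i+1} − x_{i+1}·y_i), indices taken mod 7.
Σ = (48) + (174) + (470) + (72) + (216) + (488) + (64) = 1532
Area = |Σ|/2 = 766.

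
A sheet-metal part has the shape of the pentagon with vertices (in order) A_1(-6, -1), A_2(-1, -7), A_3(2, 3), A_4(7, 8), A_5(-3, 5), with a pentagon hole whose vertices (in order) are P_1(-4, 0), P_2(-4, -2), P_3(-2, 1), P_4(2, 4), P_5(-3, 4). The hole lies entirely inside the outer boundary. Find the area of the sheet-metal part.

56.5

Outer boundary:
Apply the shoelace (surveyor's) formula: 2A = Σ (x_i·y_{i+1} − x_{i+1}·y_i), indices taken mod 5.
Σ = (41) + (11) + (-5) + (59) + (33) = 139
Area = |Σ|/2 = 69.5.
Hole:
Σ = (8) + (-8) + (-10) + (20) + (16) = 26
Area = |Σ|/2 = 13.
Net area = 69.5 − 13 = 56.5.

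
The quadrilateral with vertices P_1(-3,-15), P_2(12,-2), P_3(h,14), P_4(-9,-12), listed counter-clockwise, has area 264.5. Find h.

Write out the shoelace sum; only the two edges meeting at P_3 involve h:
2·Area = [(12·14 − h·(-2)) + (h·(-12) − (-9)·14)] + 285
       = -10·h + 579 = 529
⇒ h = 5.

5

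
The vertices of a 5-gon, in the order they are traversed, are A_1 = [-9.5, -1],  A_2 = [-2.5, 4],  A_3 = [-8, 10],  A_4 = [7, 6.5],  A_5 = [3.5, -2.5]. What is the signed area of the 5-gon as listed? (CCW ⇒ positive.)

-111.5

Apply Gauss's area formula: 2A = Σ (x_i·y_{i+1} − x_{i+1}·y_i), indices taken mod 5.
A_1→A_2: (-9.5)(4) − (-2.5)(-1) = -40.5
A_2→A_3: (-2.5)(10) − (-8)(4) = 7
A_3→A_4: (-8)(6.5) − (7)(10) = -122
A_4→A_5: (7)(-2.5) − (3.5)(6.5) = -40.25
A_5→A_1: (3.5)(-1) − (-9.5)(-2.5) = -27.25
Σ = -223
Signed area = Σ/2 = -111.5 (negative ⇒ clockwise traversal).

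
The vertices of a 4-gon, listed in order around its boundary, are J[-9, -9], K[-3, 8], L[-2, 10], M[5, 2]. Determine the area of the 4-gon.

Apply the shoelace (surveyor's) formula: 2A = Σ (x_i·y_{i+1} − x_{i+1}·y_i), indices taken mod 4.
Σ = (-99) + (-14) + (-54) + (-27) = -194
Area = |Σ|/2 = 97.

97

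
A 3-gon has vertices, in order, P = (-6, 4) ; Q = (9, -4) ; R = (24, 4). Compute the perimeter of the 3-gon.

64

|PQ| = √((15)² + (-8)²) = √289 = 17
|QR| = √((15)² + (8)²) = √289 = 17
|RP| = √((-30)² + (0)²) = √900 = 30
Perimeter = 17 + 17 + 30 = 64.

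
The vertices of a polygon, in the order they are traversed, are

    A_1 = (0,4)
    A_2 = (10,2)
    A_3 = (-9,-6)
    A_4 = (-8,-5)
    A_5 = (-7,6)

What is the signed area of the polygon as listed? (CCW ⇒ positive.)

A_1→A_2: (0)(2) − (10)(4) = -40
A_2→A_3: (10)(-6) − (-9)(2) = -42
A_3→A_4: (-9)(-5) − (-8)(-6) = -3
A_4→A_5: (-8)(6) − (-7)(-5) = -83
A_5→A_1: (-7)(4) − (0)(6) = -28
Σ = -196
Signed area = Σ/2 = -98 (negative ⇒ clockwise traversal).

-98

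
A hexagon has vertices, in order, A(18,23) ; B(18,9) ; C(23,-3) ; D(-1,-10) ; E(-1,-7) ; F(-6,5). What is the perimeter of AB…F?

|AB| = √((0)² + (-14)²) = √196 = 14
|BC| = √((5)² + (-12)²) = √169 = 13
|CD| = √((-24)² + (-7)²) = √625 = 25
|DE| = √((0)² + (3)²) = √9 = 3
|EF| = √((-5)² + (12)²) = √169 = 13
|FA| = √((24)² + (18)²) = √900 = 30
Perimeter = 14 + 13 + 25 + 3 + 13 + 30 = 98.

98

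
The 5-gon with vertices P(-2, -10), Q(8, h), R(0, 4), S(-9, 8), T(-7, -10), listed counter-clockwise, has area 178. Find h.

The doubled signed area Σ (x_i y_{i+1} − x_{i+1} y_i) is linear in h.
With h=0 it equals 344; the coefficient of h is -2 (from the two edges through Q).
So -2·h + 344 = 2·178 = 356 ⇒ h = -6.

-6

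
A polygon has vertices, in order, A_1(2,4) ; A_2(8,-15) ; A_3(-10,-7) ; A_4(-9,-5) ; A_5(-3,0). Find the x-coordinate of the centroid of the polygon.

Apply the shoelace formula. First the cross-terms c_i = x_i·y_{i+1} − x_{i+1}·y_i:
  -62, -206, -13, -15, -12  ⇒  2A = -308, A = -154.
Then Σ (x_i + x_{i+1})·c_i = 231, so x̄ = 231 / (6·(-154)) = -0.25.

-0.25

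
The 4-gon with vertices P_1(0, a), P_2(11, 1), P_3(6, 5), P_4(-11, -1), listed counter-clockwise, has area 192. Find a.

Write out the shoelace sum; only the two edges meeting at P_1 involve a:
2·Area = [((-11)·a − 0·(-1)) + (0·1 − 11·a)] + 98
       = -22·a + 98 = 384
⇒ a = -13.

-13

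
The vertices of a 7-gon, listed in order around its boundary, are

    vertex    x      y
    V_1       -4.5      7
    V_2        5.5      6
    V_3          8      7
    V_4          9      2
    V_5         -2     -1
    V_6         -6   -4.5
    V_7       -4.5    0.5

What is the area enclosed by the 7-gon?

Apply the surveyor's formula: 2A = Σ (x_i·y_{i+1} − x_{i+1}·y_i), indices taken mod 7.
Cross-terms: -65.5, -9.5, -47, -5, 3, -23.25, -29.25  ⇒  Σ = -176.5
Area = |Σ|/2 = 88.25.

88.25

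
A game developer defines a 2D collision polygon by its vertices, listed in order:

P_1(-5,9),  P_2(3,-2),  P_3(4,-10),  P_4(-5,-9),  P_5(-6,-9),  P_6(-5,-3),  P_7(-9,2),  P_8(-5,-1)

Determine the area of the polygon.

Cross-terms: -17, -22, -86, -9, -27, -37, 19, -50  ⇒  Σ = -229
Area = |Σ|/2 = 114.5.

114.5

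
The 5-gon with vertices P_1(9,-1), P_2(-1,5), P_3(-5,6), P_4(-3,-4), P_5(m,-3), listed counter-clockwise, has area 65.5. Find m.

-2

Write out the shoelace sum; only the two edges meeting at P_5 involve m:
2·Area = [((-3)·(-3) − m·(-4)) + (m·(-1) − 9·(-3))] + 101
       = 3·m + 137 = 131
⇒ m = -2.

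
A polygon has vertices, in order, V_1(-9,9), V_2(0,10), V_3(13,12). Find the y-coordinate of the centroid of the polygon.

31/3

Apply the shoelace formula. First the cross-terms c_i = x_i·y_{i+1} − x_{i+1}·y_i:
  -90, -130, 225  ⇒  2A = 5, A = 2.5.
Then Σ (y_i + y_{i+1})·c_i = 155, so ȳ = 155 / (6·2.5) = 31/3.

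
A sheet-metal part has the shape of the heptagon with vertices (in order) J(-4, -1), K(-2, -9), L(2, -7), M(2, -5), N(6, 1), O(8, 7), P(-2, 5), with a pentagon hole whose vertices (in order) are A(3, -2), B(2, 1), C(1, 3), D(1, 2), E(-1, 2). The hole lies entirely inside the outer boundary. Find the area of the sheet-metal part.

100.5

Outer boundary:
J→K: (-4)(-9) − (-2)(-1) = 34
K→L: (-2)(-7) − (2)(-9) = 32
L→M: (2)(-5) − (2)(-7) = 4
M→N: (2)(1) − (6)(-5) = 32
N→O: (6)(7) − (8)(1) = 34
O→P: (8)(5) − (-2)(7) = 54
P→J: (-2)(-1) − (-4)(5) = 22
Σ = 212
Area = |Σ|/2 = 106.
Hole:
A→B: (3)(1) − (2)(-2) = 7
B→C: (2)(3) − (1)(1) = 5
C→D: (1)(2) − (1)(3) = -1
D→E: (1)(2) − (-1)(2) = 4
E→A: (-1)(-2) − (3)(2) = -4
Σ = 11
Area = |Σ|/2 = 5.5.
Net area = 106 − 5.5 = 100.5.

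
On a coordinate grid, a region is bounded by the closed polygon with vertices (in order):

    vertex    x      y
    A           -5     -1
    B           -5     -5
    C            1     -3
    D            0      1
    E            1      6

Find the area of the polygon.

Σ = (20) + (20) + (1) + (-1) + (29) = 69
Area = |Σ|/2 = 34.5.

34.5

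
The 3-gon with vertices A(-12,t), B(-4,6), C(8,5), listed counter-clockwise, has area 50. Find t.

The doubled signed area Σ (x_i y_{i+1} − x_{i+1} y_i) is linear in t.
With t=0 it equals -80; the coefficient of t is 12 (from the two edges through A).
So 12·t + -80 = 2·50 = 100 ⇒ t = 15.

15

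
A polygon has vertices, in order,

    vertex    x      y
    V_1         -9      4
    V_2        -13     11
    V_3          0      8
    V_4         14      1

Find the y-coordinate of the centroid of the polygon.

Apply the surveyor's formula. First the cross-terms c_i = x_i·y_{i+1} − x_{i+1}·y_i:
  -47, -104, -112, 65  ⇒  2A = -198, A = -99.
Then Σ (y_i + y_{i+1})·c_i = -3364, so ȳ = -3364 / (6·(-99)) = 1682/297.

1682/297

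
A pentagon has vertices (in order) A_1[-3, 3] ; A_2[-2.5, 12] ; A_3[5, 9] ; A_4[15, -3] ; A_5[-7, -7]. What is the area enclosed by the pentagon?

214.5

Σ = (-28.5) + (-82.5) + (-150) + (-126) + (-42) = -429
Area = |Σ|/2 = 214.5.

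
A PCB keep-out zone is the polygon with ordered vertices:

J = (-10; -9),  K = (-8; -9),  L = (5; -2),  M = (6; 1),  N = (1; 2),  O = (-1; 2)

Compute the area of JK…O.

Apply the shoelace formula: 2A = Σ (x_i·y_{i+1} − x_{i+1}·y_i), indices taken mod 6.
Cross-terms: 18, 61, 17, 11, 4, 29  ⇒  Σ = 140
Area = |Σ|/2 = 70.

70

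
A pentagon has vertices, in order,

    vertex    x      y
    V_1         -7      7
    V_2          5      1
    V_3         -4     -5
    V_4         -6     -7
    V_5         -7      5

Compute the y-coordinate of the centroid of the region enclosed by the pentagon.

119/237

Apply the shoelace (surveyor's) formula. First the cross-terms c_i = x_i·y_{i+1} − x_{i+1}·y_i:
  -42, -21, -2, -79, -14  ⇒  2A = -158, A = -79.
Then Σ (y_i + y_{i+1})·c_i = -238, so ȳ = -238 / (6·(-79)) = 119/237.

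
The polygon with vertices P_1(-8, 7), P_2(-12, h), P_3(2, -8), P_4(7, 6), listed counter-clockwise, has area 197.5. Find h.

-5

Write out the shoelace sum; only the two edges meeting at P_2 involve h:
2·Area = [((-8)·h − (-12)·7) + ((-12)·(-8) − 2·h)] + 165
       = -10·h + 345 = 395
⇒ h = -5.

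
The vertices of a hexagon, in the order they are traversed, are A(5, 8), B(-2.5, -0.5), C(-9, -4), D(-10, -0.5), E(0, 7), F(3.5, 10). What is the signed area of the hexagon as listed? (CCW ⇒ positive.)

-64.5

Apply Gauss's area formula: 2A = Σ (x_i·y_{i+1} − x_{i+1}·y_i), indices taken mod 6.
Σ = (17.5) + (5.5) + (-35.5) + (-70) + (-24.5) + (-22) = -129
Signed area = Σ/2 = -64.5 (negative ⇒ clockwise traversal).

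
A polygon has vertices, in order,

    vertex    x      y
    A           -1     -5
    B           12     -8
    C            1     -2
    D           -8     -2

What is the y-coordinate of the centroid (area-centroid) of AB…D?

-4.25

Apply the shoelace (surveyor's) formula. First the cross-terms c_i = x_i·y_{i+1} − x_{i+1}·y_i:
  68, -16, -18, 38  ⇒  2A = 72, A = 36.
Then Σ (y_i + y_{i+1})·c_i = -918, so ȳ = -918 / (6·36) = -4.25.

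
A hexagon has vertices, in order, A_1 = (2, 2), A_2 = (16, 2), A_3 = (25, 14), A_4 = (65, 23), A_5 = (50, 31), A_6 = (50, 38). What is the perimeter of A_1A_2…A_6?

|A_1A_2| = √((14)² + (0)²) = √196 = 14
|A_2A_3| = √((9)² + (12)²) = √225 = 15
|A_3A_4| = √((40)² + (9)²) = √1681 = 41
|A_4A_5| = √((-15)² + (8)²) = √289 = 17
|A_5A_6| = √((0)² + (7)²) = √49 = 7
|A_6A_1| = √((-48)² + (-36)²) = √3600 = 60
Perimeter = 14 + 15 + 41 + 17 + 7 + 60 = 154.

154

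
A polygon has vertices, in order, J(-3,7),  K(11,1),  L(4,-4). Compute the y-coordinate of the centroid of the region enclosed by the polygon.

Apply the shoelace (surveyor's) formula. First the cross-terms c_i = x_i·y_{i+1} − x_{i+1}·y_i:
  -80, -48, 16  ⇒  2A = -112, A = -56.
Then Σ (y_i + y_{i+1})·c_i = -448, so ȳ = -448 / (6·(-56)) = 4/3.

4/3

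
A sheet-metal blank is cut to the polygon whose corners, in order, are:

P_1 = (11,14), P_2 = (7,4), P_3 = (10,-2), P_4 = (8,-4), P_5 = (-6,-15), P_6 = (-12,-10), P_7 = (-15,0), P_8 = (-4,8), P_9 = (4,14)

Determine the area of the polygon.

Apply the shoelace formula: 2A = Σ (x_i·y_{i+1} − x_{i+1}·y_i), indices taken mod 9.
Cross-terms: -54, -54, -24, -144, -120, -150, -120, -88, -98  ⇒  Σ = -852
Area = |Σ|/2 = 426.

426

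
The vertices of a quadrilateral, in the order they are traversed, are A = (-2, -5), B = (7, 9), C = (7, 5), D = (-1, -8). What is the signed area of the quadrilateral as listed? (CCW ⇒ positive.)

-36.5

A→B: (-2)(9) − (7)(-5) = 17
B→C: (7)(5) − (7)(9) = -28
C→D: (7)(-8) − (-1)(5) = -51
D→A: (-1)(-5) − (-2)(-8) = -11
Σ = -73
Signed area = Σ/2 = -36.5 (negative ⇒ clockwise traversal).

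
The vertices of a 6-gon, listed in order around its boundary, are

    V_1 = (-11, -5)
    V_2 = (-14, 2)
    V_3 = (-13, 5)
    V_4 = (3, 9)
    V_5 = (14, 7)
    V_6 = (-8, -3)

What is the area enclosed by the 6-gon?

Apply the shoelace (surveyor's) formula: 2A = Σ (x_i·y_{i+1} − x_{i+1}·y_i), indices taken mod 6.
V_1→V_2: (-11)(2) − (-14)(-5) = -92
V_2→V_3: (-14)(5) − (-13)(2) = -44
V_3→V_4: (-13)(9) − (3)(5) = -132
V_4→V_5: (3)(7) − (14)(9) = -105
V_5→V_6: (14)(-3) − (-8)(7) = 14
V_6→V_1: (-8)(-5) − (-11)(-3) = 7
Σ = -352
Area = |Σ|/2 = 176.

176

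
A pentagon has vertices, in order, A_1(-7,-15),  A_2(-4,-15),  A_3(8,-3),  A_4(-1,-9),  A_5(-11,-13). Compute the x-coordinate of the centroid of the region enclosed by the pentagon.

Apply the shoelace formula. First the cross-terms c_i = x_i·y_{i+1} − x_{i+1}·y_i:
  45, 132, -75, -86, 74  ⇒  2A = 90, A = 45.
Then Σ (x_i + x_{i+1})·c_i = -792, so x̄ = -792 / (6·45) = -44/15.

-44/15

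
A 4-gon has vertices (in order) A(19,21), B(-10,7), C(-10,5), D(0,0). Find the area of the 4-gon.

181.5

Apply the shoelace (surveyor's) formula: 2A = Σ (x_i·y_{i+1} − x_{i+1}·y_i), indices taken mod 4.
Cross-terms: 343, 20, 0, 0  ⇒  Σ = 363
Area = |Σ|/2 = 181.5.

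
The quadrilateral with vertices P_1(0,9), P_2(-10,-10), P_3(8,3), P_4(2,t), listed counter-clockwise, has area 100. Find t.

The doubled signed area Σ (x_i y_{i+1} − x_{i+1} y_i) is linear in t.
With t=0 it equals 152; the coefficient of t is 8 (from the two edges through P_4).
So 8·t + 152 = 2·100 = 200 ⇒ t = 6.

6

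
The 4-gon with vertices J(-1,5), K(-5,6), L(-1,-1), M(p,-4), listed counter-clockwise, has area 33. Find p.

6

The doubled signed area Σ (x_i y_{i+1} − x_{i+1} y_i) is linear in p.
With p=0 it equals 30; the coefficient of p is 6 (from the two edges through M).
So 6·p + 30 = 2·33 = 66 ⇒ p = 6.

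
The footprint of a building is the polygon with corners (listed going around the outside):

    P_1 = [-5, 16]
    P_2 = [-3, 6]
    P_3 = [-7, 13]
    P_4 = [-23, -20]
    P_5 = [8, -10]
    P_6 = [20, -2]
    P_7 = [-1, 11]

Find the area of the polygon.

Apply the surveyor's formula: 2A = Σ (x_i·y_{i+1} − x_{i+1}·y_i), indices taken mod 7.
Σ = (18) + (3) + (439) + (390) + (184) + (218) + (39) = 1291
Area = |Σ|/2 = 645.5.

645.5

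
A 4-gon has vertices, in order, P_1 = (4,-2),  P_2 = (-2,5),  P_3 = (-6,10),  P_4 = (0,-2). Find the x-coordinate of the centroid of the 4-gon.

-44/69

Apply the surveyor's formula. First the cross-terms c_i = x_i·y_{i+1} − x_{i+1}·y_i:
  16, 10, 12, 8  ⇒  2A = 46, A = 23.
Then Σ (x_i + x_{i+1})·c_i = -88, so x̄ = -88 / (6·23) = -44/69.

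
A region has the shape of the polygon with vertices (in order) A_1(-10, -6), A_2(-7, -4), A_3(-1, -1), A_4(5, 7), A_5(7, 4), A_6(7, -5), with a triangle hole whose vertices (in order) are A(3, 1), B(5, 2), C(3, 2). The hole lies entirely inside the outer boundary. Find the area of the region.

91.5

Outer boundary:
Apply the shoelace (surveyor's) formula: 2A = Σ (x_i·y_{i+1} − x_{i+1}·y_i), indices taken mod 6.
Cross-terms: -2, 3, -2, -29, -63, -92  ⇒  Σ = -185
Area = |Σ|/2 = 92.5.
Hole:
Σ = (1) + (4) + (-3) = 2
Area = |Σ|/2 = 1.
Net area = 92.5 − 1 = 91.5.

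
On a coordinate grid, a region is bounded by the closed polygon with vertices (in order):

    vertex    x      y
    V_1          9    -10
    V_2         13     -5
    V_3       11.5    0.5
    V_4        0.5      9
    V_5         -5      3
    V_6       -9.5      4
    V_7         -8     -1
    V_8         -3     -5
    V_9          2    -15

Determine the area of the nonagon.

Apply the surveyor's formula: 2A = Σ (x_i·y_{i+1} − x_{i+1}·y_i), indices taken mod 9.
Σ = (85) + (64) + (103.25) + (46.5) + (8.5) + (41.5) + (37) + (55) + (115) = 555.75
Area = |Σ|/2 = 277.875.

277.875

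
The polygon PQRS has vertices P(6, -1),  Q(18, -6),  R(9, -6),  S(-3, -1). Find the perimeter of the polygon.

|PQ| = √((12)² + (-5)²) = √169 = 13
|QR| = √((-9)² + (0)²) = √81 = 9
|RS| = √((-12)² + (5)²) = √169 = 13
|SP| = √((9)² + (0)²) = √81 = 9
Perimeter = 13 + 9 + 13 + 9 = 44.

44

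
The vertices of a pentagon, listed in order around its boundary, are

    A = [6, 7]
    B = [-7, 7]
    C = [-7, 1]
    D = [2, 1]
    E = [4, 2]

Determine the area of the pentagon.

70

A→B: (6)(7) − (-7)(7) = 91
B→C: (-7)(1) − (-7)(7) = 42
C→D: (-7)(1) − (2)(1) = -9
D→E: (2)(2) − (4)(1) = 0
E→A: (4)(7) − (6)(2) = 16
Σ = 140
Area = |Σ|/2 = 70.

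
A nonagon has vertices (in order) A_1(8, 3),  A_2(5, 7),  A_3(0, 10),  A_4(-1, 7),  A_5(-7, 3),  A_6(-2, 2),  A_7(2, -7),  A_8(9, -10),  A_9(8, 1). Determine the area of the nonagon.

148.5

Σ = (41) + (50) + (10) + (46) + (-8) + (10) + (43) + (89) + (16) = 297
Area = |Σ|/2 = 148.5.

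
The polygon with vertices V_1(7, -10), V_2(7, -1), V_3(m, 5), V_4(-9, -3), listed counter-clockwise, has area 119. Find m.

Write out the shoelace sum; only the two edges meeting at V_3 involve m:
2·Area = [(7·5 − m·(-1)) + (m·(-3) − (-9)·5)] + 174
       = -2·m + 254 = 238
⇒ m = 8.

8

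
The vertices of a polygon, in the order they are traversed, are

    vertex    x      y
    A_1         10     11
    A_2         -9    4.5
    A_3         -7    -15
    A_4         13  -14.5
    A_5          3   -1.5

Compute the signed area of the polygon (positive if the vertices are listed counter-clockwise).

339.5

Cross-terms: 144, 166.5, 296.5, 24, 48  ⇒  Σ = 679
Signed area = Σ/2 = 339.5 (positive ⇒ counter-clockwise traversal).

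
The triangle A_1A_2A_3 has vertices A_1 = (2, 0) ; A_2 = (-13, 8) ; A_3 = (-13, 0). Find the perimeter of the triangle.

|A_1A_2| = √((-15)² + (8)²) = √289 = 17
|A_2A_3| = √((0)² + (-8)²) = √64 = 8
|A_3A_1| = √((15)² + (0)²) = √225 = 15
Perimeter = 17 + 8 + 15 = 40.

40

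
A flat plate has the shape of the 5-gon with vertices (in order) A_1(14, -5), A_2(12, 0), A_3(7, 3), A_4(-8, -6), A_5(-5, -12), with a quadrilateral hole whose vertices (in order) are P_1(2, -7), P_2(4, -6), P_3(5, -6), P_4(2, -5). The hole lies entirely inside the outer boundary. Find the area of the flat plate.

166

Outer boundary:
Apply the surveyor's formula: 2A = Σ (x_i·y_{i+1} − x_{i+1}·y_i), indices taken mod 5.
Cross-terms: 60, 36, -18, 66, 193  ⇒  Σ = 337
Area = |Σ|/2 = 168.5.
Hole:
Σ = (16) + (6) + (-13) + (-4) = 5
Area = |Σ|/2 = 2.5.
Net area = 168.5 − 2.5 = 166.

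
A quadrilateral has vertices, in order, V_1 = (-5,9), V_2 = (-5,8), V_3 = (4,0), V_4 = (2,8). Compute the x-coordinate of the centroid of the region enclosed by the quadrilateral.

Apply the shoelace formula. First the cross-terms c_i = x_i·y_{i+1} − x_{i+1}·y_i:
  5, -32, 32, 58  ⇒  2A = 63, A = 31.5.
Then Σ (x_i + x_{i+1})·c_i = 0, so x̄ = 0 / (6·31.5) = 0.

0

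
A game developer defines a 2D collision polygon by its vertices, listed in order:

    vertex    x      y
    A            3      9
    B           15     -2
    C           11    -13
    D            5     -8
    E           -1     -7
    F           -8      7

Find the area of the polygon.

268

Apply the shoelace (surveyor's) formula: 2A = Σ (x_i·y_{i+1} − x_{i+1}·y_i), indices taken mod 6.
Σ = (-141) + (-173) + (-23) + (-43) + (-63) + (-93) = -536
Area = |Σ|/2 = 268.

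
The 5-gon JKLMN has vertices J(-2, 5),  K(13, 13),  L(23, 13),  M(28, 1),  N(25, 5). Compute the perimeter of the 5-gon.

|JK| = √((15)² + (8)²) = √289 = 17
|KL| = √((10)² + (0)²) = √100 = 10
|LM| = √((5)² + (-12)²) = √169 = 13
|MN| = √((-3)² + (4)²) = √25 = 5
|NJ| = √((-27)² + (0)²) = √729 = 27
Perimeter = 17 + 10 + 13 + 5 + 27 = 72.

72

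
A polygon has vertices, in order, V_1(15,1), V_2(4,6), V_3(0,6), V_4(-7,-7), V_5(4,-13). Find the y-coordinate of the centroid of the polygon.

Apply the shoelace formula. First the cross-terms c_i = x_i·y_{i+1} − x_{i+1}·y_i:
  86, 24, 42, 119, 199  ⇒  2A = 470, A = 235.
Then Σ (y_i + y_{i+1})·c_i = -3920, so ȳ = -3920 / (6·235) = -392/141.

-392/141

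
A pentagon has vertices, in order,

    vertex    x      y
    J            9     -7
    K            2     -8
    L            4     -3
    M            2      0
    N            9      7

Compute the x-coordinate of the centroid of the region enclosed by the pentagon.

Apply the surveyor's formula. First the cross-terms c_i = x_i·y_{i+1} − x_{i+1}·y_i:
  -58, 26, 6, 14, -126  ⇒  2A = -138, A = -69.
Then Σ (x_i + x_{i+1})·c_i = -2560, so x̄ = -2560 / (6·(-69)) = 1280/207.

1280/207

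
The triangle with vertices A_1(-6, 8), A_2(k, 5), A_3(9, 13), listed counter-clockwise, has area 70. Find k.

The doubled signed area Σ (x_i y_{i+1} − x_{i+1} y_i) is linear in k.
With k=0 it equals 75; the coefficient of k is 5 (from the two edges through A_2).
So 5·k + 75 = 2·70 = 140 ⇒ k = 13.

13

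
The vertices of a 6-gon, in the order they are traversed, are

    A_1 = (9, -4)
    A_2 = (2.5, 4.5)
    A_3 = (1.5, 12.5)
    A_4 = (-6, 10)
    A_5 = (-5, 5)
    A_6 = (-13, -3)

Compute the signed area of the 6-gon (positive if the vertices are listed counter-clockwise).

Apply the shoelace (surveyor's) formula: 2A = Σ (x_i·y_{i+1} − x_{i+1}·y_i), indices taken mod 6.
Σ = (50.5) + (24.5) + (90) + (20) + (80) + (79) = 344
Signed area = Σ/2 = 172 (positive ⇒ counter-clockwise traversal).

172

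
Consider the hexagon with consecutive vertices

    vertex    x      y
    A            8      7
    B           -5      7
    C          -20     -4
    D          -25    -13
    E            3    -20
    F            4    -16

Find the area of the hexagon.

A→B: (8)(7) − (-5)(7) = 91
B→C: (-5)(-4) − (-20)(7) = 160
C→D: (-20)(-13) − (-25)(-4) = 160
D→E: (-25)(-20) − (3)(-13) = 539
E→F: (3)(-16) − (4)(-20) = 32
F→A: (4)(7) − (8)(-16) = 156
Σ = 1138
Area = |Σ|/2 = 569.

569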